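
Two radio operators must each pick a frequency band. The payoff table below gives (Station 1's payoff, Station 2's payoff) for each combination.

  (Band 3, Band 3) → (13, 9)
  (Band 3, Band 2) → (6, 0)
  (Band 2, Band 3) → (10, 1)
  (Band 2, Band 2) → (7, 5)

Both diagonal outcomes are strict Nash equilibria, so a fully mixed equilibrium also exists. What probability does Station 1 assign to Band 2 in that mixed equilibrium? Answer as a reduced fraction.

Station 1's mix p on Band 3 must make Station 2 indifferent between Band 3 and Band 2.
Station 2's payoff from Band 3: 9p + 1(1−p). From Band 2: 0p + 5(1−p).
Set equal: 9p = 4(1−p) → p = 4/13.
Probability on Band 2 is 1 − 4/13 = 9/13.

9/13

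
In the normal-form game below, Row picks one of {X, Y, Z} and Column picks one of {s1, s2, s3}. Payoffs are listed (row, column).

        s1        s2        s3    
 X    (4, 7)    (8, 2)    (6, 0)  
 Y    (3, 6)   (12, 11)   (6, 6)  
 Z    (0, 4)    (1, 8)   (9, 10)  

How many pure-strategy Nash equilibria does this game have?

(X, s1): Row gets 4 (best alternative 3); Column gets 7 (best alternative 2). Neither deviates — NE.
(Y, s2): Row gets 12 (best alternative 8); Column gets 11 (best alternative 6). Neither deviates — NE.
(Z, s3): Row gets 9 (best alternative 6); Column gets 10 (best alternative 8). Neither deviates — NE.
(X, s2) is not a NE: Row would switch to Y (12 > 8).
No other cell survives both best-response checks, so there are 3 pure NE.

3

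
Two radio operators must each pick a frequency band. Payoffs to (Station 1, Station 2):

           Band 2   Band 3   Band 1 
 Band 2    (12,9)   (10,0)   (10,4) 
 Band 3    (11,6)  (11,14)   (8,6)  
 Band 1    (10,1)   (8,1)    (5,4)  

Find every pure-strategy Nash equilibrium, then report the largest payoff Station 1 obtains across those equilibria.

12

Both Band 2 is a pure NE (Station 1: 12 ≥ 11; Station 2: 9 ≥ 4). Station 1 gets 12.
Both Band 3 is a pure NE (Station 1: 11 ≥ 10; Station 2: 14 ≥ 6). Station 1 gets 11.
Every other cell has a profitable deviation for at least one player. Highest of {12, 11} is 12.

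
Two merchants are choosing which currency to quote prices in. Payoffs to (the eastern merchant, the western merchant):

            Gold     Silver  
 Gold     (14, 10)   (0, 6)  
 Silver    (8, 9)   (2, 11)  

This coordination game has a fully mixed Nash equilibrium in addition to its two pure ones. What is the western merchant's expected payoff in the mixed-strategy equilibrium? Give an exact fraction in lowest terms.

28/3

The eastern merchant mixes with probability p on Gold, chosen so the western merchant is indifferent: 10p + 9(1−p) = 6p + 11(1−p) gives p = 1/3.
The western merchant's expected payoff is 10·1/3 + 9·2/3 = 28/3.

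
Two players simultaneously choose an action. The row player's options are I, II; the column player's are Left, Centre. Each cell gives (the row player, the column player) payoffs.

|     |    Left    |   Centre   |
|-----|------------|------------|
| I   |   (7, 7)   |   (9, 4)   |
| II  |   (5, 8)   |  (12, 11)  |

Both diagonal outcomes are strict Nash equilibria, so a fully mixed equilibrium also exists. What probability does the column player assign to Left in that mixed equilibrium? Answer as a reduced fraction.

3/5

The column player's mix q on Left must make the row player indifferent between I and II.
The row player's payoff from I: 7q + 9(1−q). From II: 5q + 12(1−q).
Set equal: 2q = 3(1−q) → q = 3/5.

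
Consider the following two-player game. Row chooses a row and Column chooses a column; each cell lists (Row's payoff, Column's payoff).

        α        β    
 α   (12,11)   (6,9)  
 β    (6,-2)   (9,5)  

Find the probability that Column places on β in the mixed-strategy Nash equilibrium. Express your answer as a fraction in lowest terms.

Column's mix q on α must make Row indifferent between α and β.
Row's payoff from α: 12q + 6(1−q). From β: 6q + 9(1−q).
Set equal: 6q = 3(1−q) → q = 3/9 = 1/3.
Probability on β is 1 − 1/3 = 2/3.

2/3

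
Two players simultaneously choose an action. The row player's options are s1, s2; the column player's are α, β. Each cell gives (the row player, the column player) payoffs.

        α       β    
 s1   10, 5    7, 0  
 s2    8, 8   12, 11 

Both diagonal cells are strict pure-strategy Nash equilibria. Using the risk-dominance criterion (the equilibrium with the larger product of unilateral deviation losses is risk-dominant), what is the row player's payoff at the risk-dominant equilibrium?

At (s1, α): the row player loses 10 − 8 = 2 by deviating; the column player loses 5 − 0 = 5. Product = 2·5 = 10.
At (s2, β): the row player loses 12 − 7 = 5 by deviating; the column player loses 11 − 8 = 3. Product = 5·3 = 15.
15 > 10, so (s2, β) is risk-dominant. The row player's payoff there is 12.

12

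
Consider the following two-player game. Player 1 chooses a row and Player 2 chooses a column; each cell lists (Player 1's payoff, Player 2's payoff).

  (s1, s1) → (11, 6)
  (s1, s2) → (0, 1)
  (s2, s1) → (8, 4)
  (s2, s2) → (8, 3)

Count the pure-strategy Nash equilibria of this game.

Both s1: Player 1 gets 11 (best alternative 8); Player 2 gets 6 (best alternative 1). Neither deviates — NE.
Both s2 is not a NE: Player 2 would switch to s1 (4 > 3).
No other cell survives both best-response checks, so there is 1 pure NE.

1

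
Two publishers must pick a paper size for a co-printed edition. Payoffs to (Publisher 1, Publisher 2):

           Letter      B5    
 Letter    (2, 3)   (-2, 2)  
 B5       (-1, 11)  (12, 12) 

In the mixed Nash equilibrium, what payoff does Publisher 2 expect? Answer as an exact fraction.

7

Publisher 1 mixes with probability p on Letter, chosen so Publisher 2 is indifferent: 3p + 11(1−p) = 2p + 12(1−p) gives p = 1/2.
Publisher 2's expected payoff is 3·1/2 + 11·1/2 = 7.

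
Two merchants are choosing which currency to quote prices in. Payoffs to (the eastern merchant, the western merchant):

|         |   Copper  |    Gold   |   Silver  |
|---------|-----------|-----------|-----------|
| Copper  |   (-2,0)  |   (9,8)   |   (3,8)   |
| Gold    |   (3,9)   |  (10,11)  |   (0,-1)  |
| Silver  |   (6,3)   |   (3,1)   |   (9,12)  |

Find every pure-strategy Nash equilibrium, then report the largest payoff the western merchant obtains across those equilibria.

Both Gold is a pure NE (the eastern merchant: 10 ≥ 9; the western merchant: 11 ≥ 9). The western merchant gets 11.
Both Silver is a pure NE (the eastern merchant: 9 ≥ 3; the western merchant: 12 ≥ 3). The western merchant gets 12.
Every other cell has a profitable deviation for at least one player. Highest of {11, 12} is 12.

12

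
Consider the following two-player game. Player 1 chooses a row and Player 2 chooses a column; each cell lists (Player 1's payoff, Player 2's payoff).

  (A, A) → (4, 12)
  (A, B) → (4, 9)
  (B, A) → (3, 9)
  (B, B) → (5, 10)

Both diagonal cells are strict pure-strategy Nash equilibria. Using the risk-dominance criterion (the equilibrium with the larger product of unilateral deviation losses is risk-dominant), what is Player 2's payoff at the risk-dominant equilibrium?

12

At both A: Player 1 loses 4 − 3 = 1 by deviating; Player 2 loses 12 − 9 = 3. Product = 1·3 = 3.
At both B: Player 1 loses 5 − 4 = 1 by deviating; Player 2 loses 10 − 9 = 1. Product = 1·1 = 1.
3 > 1, so both A is risk-dominant. Player 2's payoff there is 12.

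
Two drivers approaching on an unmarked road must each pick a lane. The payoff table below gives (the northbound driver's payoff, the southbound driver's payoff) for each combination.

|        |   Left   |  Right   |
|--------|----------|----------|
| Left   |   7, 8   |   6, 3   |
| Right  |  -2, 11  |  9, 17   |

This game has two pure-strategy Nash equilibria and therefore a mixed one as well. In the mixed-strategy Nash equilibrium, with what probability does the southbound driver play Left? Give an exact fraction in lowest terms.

1/4

The southbound driver's mix q on Left must make the northbound driver indifferent between Left and Right.
The northbound driver's payoff from Left: 7q + 6(1−q). From Right: (-2)q + 9(1−q).
Set equal: 9q = 3(1−q) → q = 3/12 = 1/4.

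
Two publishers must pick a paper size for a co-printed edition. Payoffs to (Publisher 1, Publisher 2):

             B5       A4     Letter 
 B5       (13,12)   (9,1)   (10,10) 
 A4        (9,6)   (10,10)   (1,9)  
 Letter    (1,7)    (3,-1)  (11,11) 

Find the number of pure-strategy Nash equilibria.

3

Both B5: Publisher 1 gets 13 (best alternative 9); Publisher 2 gets 12 (best alternative 10). Neither deviates — NE.
Both A4: Publisher 1 gets 10 (best alternative 9); Publisher 2 gets 10 (best alternative 9). Neither deviates — NE.
Both Letter: Publisher 1 gets 11 (best alternative 10); Publisher 2 gets 11 (best alternative 7). Neither deviates — NE.
(B5, A4) is not a NE: Publisher 1 would switch to A4 (10 > 9).
No other cell survives both best-response checks, so there are 3 pure NE.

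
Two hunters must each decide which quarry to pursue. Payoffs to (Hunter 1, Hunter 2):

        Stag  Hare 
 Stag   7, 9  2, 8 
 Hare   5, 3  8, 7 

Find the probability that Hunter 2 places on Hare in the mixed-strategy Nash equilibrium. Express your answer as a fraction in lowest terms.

Hunter 2's mix q on Stag must make Hunter 1 indifferent between Stag and Hare.
Hunter 1's payoff from Stag: 7q + 2(1−q). From Hare: 5q + 8(1−q).
Set equal: 2q = 6(1−q) → q = 6/8 = 3/4.
Probability on Hare is 1 − 3/4 = 1/4.

1/4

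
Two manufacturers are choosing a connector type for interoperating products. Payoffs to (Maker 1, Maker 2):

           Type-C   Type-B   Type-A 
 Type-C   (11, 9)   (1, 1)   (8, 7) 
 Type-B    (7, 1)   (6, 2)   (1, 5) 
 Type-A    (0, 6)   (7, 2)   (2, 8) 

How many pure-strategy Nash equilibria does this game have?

1

Both Type-C: Maker 1 gets 11 (best alternative 7); Maker 2 gets 9 (best alternative 7). Neither deviates — NE.
Both Type-B is not a NE: Maker 1 would switch to Type-A (7 > 6).
No other cell survives both best-response checks, so there is 1 pure NE.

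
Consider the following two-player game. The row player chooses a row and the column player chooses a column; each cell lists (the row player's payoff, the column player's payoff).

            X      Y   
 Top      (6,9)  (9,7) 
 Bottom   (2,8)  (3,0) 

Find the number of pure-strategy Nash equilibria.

(Top, X): the row player gets 6 (best alternative 2); the column player gets 9 (best alternative 7). Neither deviates — NE.
(Bottom, Y) is not a NE: the row player would switch to Top (9 > 3).
No other cell survives both best-response checks, so there is 1 pure NE.

1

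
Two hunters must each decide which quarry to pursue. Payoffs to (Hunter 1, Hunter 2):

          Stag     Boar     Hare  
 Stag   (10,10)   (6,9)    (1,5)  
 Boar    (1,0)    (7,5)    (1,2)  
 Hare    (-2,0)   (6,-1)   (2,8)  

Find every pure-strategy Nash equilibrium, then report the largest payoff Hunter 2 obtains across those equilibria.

Both Stag is a pure NE (Hunter 1: 10 ≥ 1; Hunter 2: 10 ≥ 9). Hunter 2 gets 10.
Both Boar is a pure NE (Hunter 1: 7 ≥ 6; Hunter 2: 5 ≥ 2). Hunter 2 gets 5.
Both Hare is a pure NE (Hunter 1: 2 ≥ 1; Hunter 2: 8 ≥ 0). Hunter 2 gets 8.
Every other cell has a profitable deviation for at least one player. Highest of {10, 5, 8} is 10.

10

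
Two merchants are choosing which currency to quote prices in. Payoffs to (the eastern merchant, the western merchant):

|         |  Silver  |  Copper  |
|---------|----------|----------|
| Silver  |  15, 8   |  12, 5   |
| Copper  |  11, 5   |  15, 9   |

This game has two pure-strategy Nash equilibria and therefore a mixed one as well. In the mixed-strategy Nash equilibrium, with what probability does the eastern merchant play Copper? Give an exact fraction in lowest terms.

The eastern merchant's mix p on Silver must make the western merchant indifferent between Silver and Copper.
The western merchant's payoff from Silver: 8p + 5(1−p). From Copper: 5p + 9(1−p).
Set equal: 3p = 4(1−p) → p = 4/7.
Probability on Copper is 1 − 4/7 = 3/7.

3/7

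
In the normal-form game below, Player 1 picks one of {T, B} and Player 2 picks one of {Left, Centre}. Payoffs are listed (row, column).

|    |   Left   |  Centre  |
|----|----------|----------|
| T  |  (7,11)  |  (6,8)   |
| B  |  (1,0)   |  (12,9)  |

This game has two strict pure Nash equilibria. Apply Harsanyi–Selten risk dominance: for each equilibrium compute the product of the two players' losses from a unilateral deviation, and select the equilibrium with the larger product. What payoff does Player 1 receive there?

12

At (T, Left): Player 1 loses 7 − 1 = 6 by deviating; Player 2 loses 11 − 8 = 3. Product = 6·3 = 18.
At (B, Centre): Player 1 loses 12 − 6 = 6 by deviating; Player 2 loses 9 − 0 = 9. Product = 6·9 = 54.
54 > 18, so (B, Centre) is risk-dominant. Player 1's payoff there is 12.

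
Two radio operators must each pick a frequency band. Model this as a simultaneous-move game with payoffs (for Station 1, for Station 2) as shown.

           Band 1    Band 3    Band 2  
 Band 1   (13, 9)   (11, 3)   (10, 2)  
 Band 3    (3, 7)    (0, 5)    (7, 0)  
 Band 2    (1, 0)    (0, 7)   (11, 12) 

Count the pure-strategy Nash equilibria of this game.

Both Band 1: Station 1 gets 13 (best alternative 3); Station 2 gets 9 (best alternative 3). Neither deviates — NE.
Both Band 2: Station 1 gets 11 (best alternative 10); Station 2 gets 12 (best alternative 7). Neither deviates — NE.
Both Band 3 is not a NE: Station 1 would switch to Band 1 (11 > 0).
No other cell survives both best-response checks, so there are 2 pure NE.

2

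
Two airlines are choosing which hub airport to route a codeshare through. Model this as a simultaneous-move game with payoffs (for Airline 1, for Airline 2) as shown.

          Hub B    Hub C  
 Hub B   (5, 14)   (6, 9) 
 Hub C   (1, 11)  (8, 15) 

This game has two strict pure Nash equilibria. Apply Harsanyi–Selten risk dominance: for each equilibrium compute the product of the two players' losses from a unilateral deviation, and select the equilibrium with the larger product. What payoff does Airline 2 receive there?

At both Hub B: Airline 1 loses 5 − 1 = 4 by deviating; Airline 2 loses 14 − 9 = 5. Product = 4·5 = 20.
At both Hub C: Airline 1 loses 8 − 6 = 2 by deviating; Airline 2 loses 15 − 11 = 4. Product = 2·4 = 8.
20 > 8, so both Hub B is risk-dominant. Airline 2's payoff there is 14.

14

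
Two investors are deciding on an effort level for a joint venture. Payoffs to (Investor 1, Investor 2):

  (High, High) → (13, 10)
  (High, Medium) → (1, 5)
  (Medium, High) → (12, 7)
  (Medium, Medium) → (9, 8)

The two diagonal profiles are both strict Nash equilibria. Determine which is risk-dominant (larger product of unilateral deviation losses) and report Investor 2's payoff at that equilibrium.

At both High: Investor 1 loses 13 − 12 = 1 by deviating; Investor 2 loses 10 − 5 = 5. Product = 1·5 = 5.
At both Medium: Investor 1 loses 9 − 1 = 8 by deviating; Investor 2 loses 8 − 7 = 1. Product = 8·1 = 8.
8 > 5, so both Medium is risk-dominant. Investor 2's payoff there is 8.

8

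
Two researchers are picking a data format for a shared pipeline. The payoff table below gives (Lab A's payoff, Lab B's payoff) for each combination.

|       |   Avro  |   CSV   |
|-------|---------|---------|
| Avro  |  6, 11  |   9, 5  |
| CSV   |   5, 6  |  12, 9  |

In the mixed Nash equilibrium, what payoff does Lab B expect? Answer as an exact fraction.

23/3

Lab A mixes with probability p on Avro, chosen so Lab B is indifferent: 11p + 6(1−p) = 5p + 9(1−p) gives p = 1/3.
Lab B's expected payoff is 11·1/3 + 6·2/3 = 23/3.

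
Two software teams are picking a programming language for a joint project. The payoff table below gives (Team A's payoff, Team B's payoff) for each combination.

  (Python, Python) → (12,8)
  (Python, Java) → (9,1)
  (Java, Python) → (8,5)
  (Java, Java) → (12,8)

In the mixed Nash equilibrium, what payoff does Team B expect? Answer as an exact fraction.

59/10

Team A mixes with probability p on Python, chosen so Team B is indifferent: 8p + 5(1−p) = 1p + 8(1−p) gives p = 3/10.
Team B's expected payoff is 8·3/10 + 5·7/10 = 59/10.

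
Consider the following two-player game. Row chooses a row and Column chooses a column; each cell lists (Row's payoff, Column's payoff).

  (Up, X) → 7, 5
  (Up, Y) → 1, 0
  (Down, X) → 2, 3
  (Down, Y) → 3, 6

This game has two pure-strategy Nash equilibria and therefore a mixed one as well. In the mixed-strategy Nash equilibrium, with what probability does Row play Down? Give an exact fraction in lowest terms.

5/8

Row's mix p on Up must make Column indifferent between X and Y.
Column's payoff from X: 5p + 3(1−p). From Y: 0p + 6(1−p).
Set equal: 5p = 3(1−p) → p = 3/8.
Probability on Down is 1 − 3/8 = 5/8.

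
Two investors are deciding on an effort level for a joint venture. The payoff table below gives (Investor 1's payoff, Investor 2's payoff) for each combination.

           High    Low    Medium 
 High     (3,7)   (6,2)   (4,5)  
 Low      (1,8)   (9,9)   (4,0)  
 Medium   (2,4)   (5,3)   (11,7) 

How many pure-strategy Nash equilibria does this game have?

3

Both High: Investor 1 gets 3 (best alternative 2); Investor 2 gets 7 (best alternative 5). Neither deviates — NE.
Both Low: Investor 1 gets 9 (best alternative 6); Investor 2 gets 9 (best alternative 8). Neither deviates — NE.
Both Medium: Investor 1 gets 11 (best alternative 4); Investor 2 gets 7 (best alternative 4). Neither deviates — NE.
(Medium, Low) is not a NE: Investor 1 would switch to Low (9 > 5).
No other cell survives both best-response checks, so there are 3 pure NE.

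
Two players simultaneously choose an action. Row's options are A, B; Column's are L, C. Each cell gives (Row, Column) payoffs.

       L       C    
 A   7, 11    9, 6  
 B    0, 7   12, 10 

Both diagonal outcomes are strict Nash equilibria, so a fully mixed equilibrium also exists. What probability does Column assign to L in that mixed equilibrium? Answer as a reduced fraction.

Column's mix q on L must make Row indifferent between A and B.
Row's payoff from A: 7q + 9(1−q). From B: 0q + 12(1−q).
Set equal: 7q = 3(1−q) → q = 3/10.

3/10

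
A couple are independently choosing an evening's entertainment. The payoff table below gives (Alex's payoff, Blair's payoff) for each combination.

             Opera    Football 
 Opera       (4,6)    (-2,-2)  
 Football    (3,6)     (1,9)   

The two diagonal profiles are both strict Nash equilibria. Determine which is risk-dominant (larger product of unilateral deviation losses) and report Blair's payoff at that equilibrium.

9

At both Opera: Alex loses 4 − 3 = 1 by deviating; Blair loses 6 − (-2) = 8. Product = 1·8 = 8.
At both Football: Alex loses 1 − (-2) = 3 by deviating; Blair loses 9 − 6 = 3. Product = 3·3 = 9.
9 > 8, so both Football is risk-dominant. Blair's payoff there is 9.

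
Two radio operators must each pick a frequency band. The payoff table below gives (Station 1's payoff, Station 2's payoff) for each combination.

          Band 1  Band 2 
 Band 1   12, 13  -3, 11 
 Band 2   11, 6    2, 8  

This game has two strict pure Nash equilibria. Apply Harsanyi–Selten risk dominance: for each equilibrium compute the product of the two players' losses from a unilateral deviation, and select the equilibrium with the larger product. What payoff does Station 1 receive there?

2

At both Band 1: Station 1 loses 12 − 11 = 1 by deviating; Station 2 loses 13 − 11 = 2. Product = 1·2 = 2.
At both Band 2: Station 1 loses 2 − (-3) = 5 by deviating; Station 2 loses 8 − 6 = 2. Product = 5·2 = 10.
10 > 2, so both Band 2 is risk-dominant. Station 1's payoff there is 2.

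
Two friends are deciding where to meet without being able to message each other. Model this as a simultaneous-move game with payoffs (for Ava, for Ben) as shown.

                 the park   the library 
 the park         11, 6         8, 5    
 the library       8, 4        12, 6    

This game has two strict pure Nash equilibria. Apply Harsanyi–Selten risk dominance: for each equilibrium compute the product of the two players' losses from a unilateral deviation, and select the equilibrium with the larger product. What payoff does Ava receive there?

At both the park: Ava loses 11 − 8 = 3 by deviating; Ben loses 6 − 5 = 1. Product = 3·1 = 3.
At both the library: Ava loses 12 − 8 = 4 by deviating; Ben loses 6 − 4 = 2. Product = 4·2 = 8.
8 > 3, so both the library is risk-dominant. Ava's payoff there is 12.

12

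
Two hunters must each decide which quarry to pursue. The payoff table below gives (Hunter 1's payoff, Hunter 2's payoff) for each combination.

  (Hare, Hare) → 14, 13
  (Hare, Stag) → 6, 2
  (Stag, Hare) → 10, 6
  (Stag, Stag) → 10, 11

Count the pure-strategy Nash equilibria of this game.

Both Hare: Hunter 1 gets 14 (best alternative 10); Hunter 2 gets 13 (best alternative 2). Neither deviates — NE.
Both Stag: Hunter 1 gets 10 (best alternative 6); Hunter 2 gets 11 (best alternative 6). Neither deviates — NE.
(Stag, Hare) is not a NE: Hunter 1 would switch to Hare (14 > 10).
No other cell survives both best-response checks, so there are 2 pure NE.

2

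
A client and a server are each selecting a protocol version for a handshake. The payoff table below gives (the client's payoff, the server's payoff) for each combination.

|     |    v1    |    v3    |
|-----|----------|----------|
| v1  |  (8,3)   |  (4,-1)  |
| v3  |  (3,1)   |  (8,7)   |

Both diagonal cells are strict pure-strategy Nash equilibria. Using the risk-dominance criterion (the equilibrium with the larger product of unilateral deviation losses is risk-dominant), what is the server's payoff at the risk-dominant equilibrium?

7

At both v1: the client loses 8 − 3 = 5 by deviating; the server loses 3 − (-1) = 4. Product = 5·4 = 20.
At both v3: the client loses 8 − 4 = 4 by deviating; the server loses 7 − 1 = 6. Product = 4·6 = 24.
24 > 20, so both v3 is risk-dominant. The server's payoff there is 7.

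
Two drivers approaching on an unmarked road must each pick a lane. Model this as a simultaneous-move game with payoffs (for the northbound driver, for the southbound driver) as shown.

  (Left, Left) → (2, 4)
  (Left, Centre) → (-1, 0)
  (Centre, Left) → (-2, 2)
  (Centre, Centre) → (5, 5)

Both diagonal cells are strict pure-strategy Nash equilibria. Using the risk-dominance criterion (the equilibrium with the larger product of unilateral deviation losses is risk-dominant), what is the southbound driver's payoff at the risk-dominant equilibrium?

5

At both Left: the northbound driver loses 2 − (-2) = 4 by deviating; the southbound driver loses 4 − 0 = 4. Product = 4·4 = 16.
At both Centre: the northbound driver loses 5 − (-1) = 6 by deviating; the southbound driver loses 5 − 2 = 3. Product = 6·3 = 18.
18 > 16, so both Centre is risk-dominant. The southbound driver's payoff there is 5.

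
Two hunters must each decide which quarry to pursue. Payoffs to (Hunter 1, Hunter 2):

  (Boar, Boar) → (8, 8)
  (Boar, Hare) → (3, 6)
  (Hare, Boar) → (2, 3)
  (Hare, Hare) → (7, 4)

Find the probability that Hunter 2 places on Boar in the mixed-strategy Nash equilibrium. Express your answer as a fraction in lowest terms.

Hunter 2's mix q on Boar must make Hunter 1 indifferent between Boar and Hare.
Hunter 1's payoff from Boar: 8q + 3(1−q). From Hare: 2q + 7(1−q).
Set equal: 6q = 4(1−q) → q = 4/10 = 2/5.

2/5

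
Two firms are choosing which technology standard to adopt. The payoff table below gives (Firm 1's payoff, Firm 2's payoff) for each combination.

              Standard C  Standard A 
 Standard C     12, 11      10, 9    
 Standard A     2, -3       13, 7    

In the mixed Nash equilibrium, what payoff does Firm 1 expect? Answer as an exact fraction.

136/13

Firm 2 mixes with probability q on Standard C, chosen so Firm 1 is indifferent: 12q + 10(1−q) = 2q + 13(1−q) gives q = 3/13.
Firm 1's expected payoff (from either row, since indifferent) is 12·3/13 + 10·10/13 = 136/13.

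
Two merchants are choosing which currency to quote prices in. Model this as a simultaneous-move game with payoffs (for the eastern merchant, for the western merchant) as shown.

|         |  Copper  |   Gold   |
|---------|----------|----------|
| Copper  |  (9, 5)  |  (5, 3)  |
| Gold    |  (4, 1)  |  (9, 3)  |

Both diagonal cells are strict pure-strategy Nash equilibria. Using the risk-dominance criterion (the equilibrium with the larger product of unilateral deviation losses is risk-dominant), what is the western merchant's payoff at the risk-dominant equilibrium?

At both Copper: the eastern merchant loses 9 − 4 = 5 by deviating; the western merchant loses 5 − 3 = 2. Product = 5·2 = 10.
At both Gold: the eastern merchant loses 9 − 5 = 4 by deviating; the western merchant loses 3 − 1 = 2. Product = 4·2 = 8.
10 > 8, so both Copper is risk-dominant. The western merchant's payoff there is 5.

5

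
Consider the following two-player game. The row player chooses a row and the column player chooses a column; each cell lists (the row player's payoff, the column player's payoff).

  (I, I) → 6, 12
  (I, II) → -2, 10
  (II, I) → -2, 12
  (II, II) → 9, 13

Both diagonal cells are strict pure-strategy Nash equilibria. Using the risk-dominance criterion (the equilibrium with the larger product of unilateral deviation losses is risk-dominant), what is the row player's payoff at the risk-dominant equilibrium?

6

At both I: the row player loses 6 − (-2) = 8 by deviating; the column player loses 12 − 10 = 2. Product = 8·2 = 16.
At both II: the row player loses 9 − (-2) = 11 by deviating; the column player loses 13 − 12 = 1. Product = 11·1 = 11.
16 > 11, so both I is risk-dominant. The row player's payoff there is 6.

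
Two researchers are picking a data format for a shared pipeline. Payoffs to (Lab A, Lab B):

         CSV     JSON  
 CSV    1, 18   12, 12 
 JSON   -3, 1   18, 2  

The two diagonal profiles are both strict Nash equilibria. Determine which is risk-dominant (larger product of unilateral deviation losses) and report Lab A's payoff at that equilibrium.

At both CSV: Lab A loses 1 − (-3) = 4 by deviating; Lab B loses 18 − 12 = 6. Product = 4·6 = 24.
At both JSON: Lab A loses 18 − 12 = 6 by deviating; Lab B loses 2 − 1 = 1. Product = 6·1 = 6.
24 > 6, so both CSV is risk-dominant. Lab A's payoff there is 1.

1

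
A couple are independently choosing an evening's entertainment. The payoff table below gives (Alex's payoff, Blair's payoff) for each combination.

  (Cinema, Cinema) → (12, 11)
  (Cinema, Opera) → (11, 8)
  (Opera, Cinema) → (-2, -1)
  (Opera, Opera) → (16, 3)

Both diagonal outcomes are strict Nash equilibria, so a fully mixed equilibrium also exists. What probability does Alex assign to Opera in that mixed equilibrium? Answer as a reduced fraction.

3/7

Alex's mix p on Cinema must make Blair indifferent between Cinema and Opera.
Blair's payoff from Cinema: 11p + (-1)(1−p). From Opera: 8p + 3(1−p).
Set equal: 3p = 4(1−p) → p = 4/7.
Probability on Opera is 1 − 4/7 = 3/7.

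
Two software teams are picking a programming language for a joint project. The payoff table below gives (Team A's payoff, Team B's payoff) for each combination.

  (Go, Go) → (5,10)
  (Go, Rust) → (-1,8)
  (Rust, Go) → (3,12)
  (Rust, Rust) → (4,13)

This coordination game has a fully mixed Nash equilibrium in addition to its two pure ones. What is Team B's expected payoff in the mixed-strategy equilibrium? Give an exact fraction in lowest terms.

34/3

Team A mixes with probability p on Go, chosen so Team B is indifferent: 10p + 12(1−p) = 8p + 13(1−p) gives p = 1/3.
Team B's expected payoff is 10·1/3 + 12·2/3 = 34/3.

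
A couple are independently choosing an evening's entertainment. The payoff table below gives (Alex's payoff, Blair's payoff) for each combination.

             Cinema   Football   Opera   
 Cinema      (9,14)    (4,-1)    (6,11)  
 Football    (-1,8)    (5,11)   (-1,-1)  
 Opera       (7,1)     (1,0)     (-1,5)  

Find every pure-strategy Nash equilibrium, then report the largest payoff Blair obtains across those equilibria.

Both Cinema is a pure NE (Alex: 9 ≥ 7; Blair: 14 ≥ 11). Blair gets 14.
Both Football is a pure NE (Alex: 5 ≥ 4; Blair: 11 ≥ 8). Blair gets 11.
Every other cell has a profitable deviation for at least one player. Highest of {14, 11} is 14.

14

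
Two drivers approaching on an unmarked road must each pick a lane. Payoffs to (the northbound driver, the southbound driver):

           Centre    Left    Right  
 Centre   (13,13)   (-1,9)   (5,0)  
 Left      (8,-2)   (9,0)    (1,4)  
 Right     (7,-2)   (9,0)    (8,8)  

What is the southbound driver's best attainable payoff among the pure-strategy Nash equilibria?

13

Both Centre is a pure NE (the northbound driver: 13 ≥ 8; the southbound driver: 13 ≥ 9). The southbound driver gets 13.
Both Right is a pure NE (the northbound driver: 8 ≥ 5; the southbound driver: 8 ≥ 0). The southbound driver gets 8.
Every other cell has a profitable deviation for at least one player. Highest of {13, 8} is 13.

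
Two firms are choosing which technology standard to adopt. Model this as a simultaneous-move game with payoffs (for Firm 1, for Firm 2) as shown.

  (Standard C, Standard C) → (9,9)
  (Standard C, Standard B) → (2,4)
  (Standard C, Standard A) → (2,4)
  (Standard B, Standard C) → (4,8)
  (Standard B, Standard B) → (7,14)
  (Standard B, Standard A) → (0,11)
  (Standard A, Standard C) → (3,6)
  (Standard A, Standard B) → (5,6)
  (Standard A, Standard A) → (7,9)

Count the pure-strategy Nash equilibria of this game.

3

Both Standard C: Firm 1 gets 9 (best alternative 4); Firm 2 gets 9 (best alternative 4). Neither deviates — NE.
Both Standard B: Firm 1 gets 7 (best alternative 5); Firm 2 gets 14 (best alternative 11). Neither deviates — NE.
Both Standard A: Firm 1 gets 7 (best alternative 2); Firm 2 gets 9 (best alternative 6). Neither deviates — NE.
(Standard A, Standard B) is not a NE: Firm 1 would switch to Standard B (7 > 5).
No other cell survives both best-response checks, so there are 3 pure NE.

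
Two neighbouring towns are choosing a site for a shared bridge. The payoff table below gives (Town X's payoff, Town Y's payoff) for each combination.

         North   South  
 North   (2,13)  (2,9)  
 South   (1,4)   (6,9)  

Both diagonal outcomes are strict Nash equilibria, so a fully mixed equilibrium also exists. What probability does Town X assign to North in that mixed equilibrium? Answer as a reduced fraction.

Town X's mix p on North must make Town Y indifferent between North and South.
Town Y's payoff from North: 13p + 4(1−p). From South: 9p + 9(1−p).
Set equal: 4p = 5(1−p) → p = 5/9.

5/9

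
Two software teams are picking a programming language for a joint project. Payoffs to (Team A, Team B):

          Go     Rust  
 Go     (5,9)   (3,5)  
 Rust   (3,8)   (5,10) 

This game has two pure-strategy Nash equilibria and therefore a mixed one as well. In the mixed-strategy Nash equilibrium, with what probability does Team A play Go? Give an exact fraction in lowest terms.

1/3

Team A's mix p on Go must make Team B indifferent between Go and Rust.
Team B's payoff from Go: 9p + 8(1−p). From Rust: 5p + 10(1−p).
Set equal: 4p = 2(1−p) → p = 2/6 = 1/3.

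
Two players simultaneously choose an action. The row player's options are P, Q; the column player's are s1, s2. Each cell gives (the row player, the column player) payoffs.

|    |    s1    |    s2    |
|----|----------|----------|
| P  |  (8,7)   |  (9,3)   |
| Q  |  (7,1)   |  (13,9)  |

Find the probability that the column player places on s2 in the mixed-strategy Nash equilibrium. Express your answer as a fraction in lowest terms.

1/5

The column player's mix q on s1 must make the row player indifferent between P and Q.
The row player's payoff from P: 8q + 9(1−q). From Q: 7q + 13(1−q).
Set equal: 1q = 4(1−q) → q = 4/5.
Probability on s2 is 1 − 4/5 = 1/5.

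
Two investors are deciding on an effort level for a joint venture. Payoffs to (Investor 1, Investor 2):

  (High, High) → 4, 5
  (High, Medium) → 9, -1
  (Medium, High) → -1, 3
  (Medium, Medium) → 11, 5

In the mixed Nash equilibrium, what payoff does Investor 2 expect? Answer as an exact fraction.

7/2

Investor 1 mixes with probability p on High, chosen so Investor 2 is indifferent: 5p + 3(1−p) = (-1)p + 5(1−p) gives p = 1/4.
Investor 2's expected payoff is 5·1/4 + 3·3/4 = 7/2.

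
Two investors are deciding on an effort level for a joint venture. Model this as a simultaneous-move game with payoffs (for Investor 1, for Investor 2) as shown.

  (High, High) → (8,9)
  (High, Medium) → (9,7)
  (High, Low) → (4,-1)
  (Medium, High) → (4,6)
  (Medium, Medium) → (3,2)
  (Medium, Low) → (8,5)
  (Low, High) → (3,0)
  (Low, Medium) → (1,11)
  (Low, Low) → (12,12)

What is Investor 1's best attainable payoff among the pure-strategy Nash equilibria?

Both High is a pure NE (Investor 1: 8 ≥ 4; Investor 2: 9 ≥ 7). Investor 1 gets 8.
Both Low is a pure NE (Investor 1: 12 ≥ 8; Investor 2: 12 ≥ 11). Investor 1 gets 12.
Every other cell has a profitable deviation for at least one player. Highest of {8, 12} is 12.

12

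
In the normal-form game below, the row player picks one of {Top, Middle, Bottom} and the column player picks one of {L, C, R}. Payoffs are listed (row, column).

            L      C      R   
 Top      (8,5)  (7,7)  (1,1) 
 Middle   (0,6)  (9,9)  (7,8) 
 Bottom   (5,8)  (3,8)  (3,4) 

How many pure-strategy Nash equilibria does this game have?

1

(Middle, C): the row player gets 9 (best alternative 7); the column player gets 9 (best alternative 8). Neither deviates — NE.
(Bottom, R) is not a NE: the row player would switch to Middle (7 > 3).
No other cell survives both best-response checks, so there is 1 pure NE.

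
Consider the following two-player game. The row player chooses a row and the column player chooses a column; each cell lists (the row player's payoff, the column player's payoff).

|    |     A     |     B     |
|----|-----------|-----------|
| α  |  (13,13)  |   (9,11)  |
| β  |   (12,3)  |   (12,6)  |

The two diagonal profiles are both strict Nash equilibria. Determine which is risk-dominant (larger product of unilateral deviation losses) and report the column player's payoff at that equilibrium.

6

At (α, A): the row player loses 13 − 12 = 1 by deviating; the column player loses 13 − 11 = 2. Product = 1·2 = 2.
At (β, B): the row player loses 12 − 9 = 3 by deviating; the column player loses 6 − 3 = 3. Product = 3·3 = 9.
9 > 2, so (β, B) is risk-dominant. The column player's payoff there is 6.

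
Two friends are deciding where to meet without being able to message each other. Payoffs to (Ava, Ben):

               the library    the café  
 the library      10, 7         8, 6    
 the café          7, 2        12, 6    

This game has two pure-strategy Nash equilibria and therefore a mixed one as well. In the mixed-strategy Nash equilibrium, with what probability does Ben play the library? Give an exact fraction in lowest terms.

4/7

Ben's mix q on the library must make Ava indifferent between the library and the café.
Ava's payoff from the library: 10q + 8(1−q). From the café: 7q + 12(1−q).
Set equal: 3q = 4(1−q) → q = 4/7.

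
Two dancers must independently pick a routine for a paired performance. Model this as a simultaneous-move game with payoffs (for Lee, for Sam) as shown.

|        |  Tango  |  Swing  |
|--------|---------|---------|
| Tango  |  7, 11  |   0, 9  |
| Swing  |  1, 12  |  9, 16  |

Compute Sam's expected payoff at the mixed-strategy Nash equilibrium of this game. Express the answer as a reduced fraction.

34/3

Lee mixes with probability p on Tango, chosen so Sam is indifferent: 11p + 12(1−p) = 9p + 16(1−p) gives p = 2/3.
Sam's expected payoff is 11·2/3 + 12·1/3 = 34/3.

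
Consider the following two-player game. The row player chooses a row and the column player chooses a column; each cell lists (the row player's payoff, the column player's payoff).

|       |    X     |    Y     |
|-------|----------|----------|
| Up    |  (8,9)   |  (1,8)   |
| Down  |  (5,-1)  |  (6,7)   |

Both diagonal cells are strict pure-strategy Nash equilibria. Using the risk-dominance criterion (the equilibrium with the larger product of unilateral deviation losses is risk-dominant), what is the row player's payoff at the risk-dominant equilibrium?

At (Up, X): the row player loses 8 − 5 = 3 by deviating; the column player loses 9 − 8 = 1. Product = 3·1 = 3.
At (Down, Y): the row player loses 6 − 1 = 5 by deviating; the column player loses 7 − (-1) = 8. Product = 5·8 = 40.
40 > 3, so (Down, Y) is risk-dominant. The row player's payoff there is 6.

6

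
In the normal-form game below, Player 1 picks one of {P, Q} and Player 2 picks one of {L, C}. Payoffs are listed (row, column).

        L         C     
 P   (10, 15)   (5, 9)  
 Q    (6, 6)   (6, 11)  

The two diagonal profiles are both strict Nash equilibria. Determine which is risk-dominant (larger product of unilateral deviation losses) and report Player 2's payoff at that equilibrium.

15

At (P, L): Player 1 loses 10 − 6 = 4 by deviating; Player 2 loses 15 − 9 = 6. Product = 4·6 = 24.
At (Q, C): Player 1 loses 6 − 5 = 1 by deviating; Player 2 loses 11 − 6 = 5. Product = 1·5 = 5.
24 > 5, so (P, L) is risk-dominant. Player 2's payoff there is 15.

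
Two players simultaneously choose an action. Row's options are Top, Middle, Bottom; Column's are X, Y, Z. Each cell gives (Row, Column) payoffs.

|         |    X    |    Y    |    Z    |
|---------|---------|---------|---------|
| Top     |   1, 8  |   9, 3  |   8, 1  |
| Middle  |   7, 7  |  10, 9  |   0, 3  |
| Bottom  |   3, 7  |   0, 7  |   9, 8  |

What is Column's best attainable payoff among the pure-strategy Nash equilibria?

(Middle, Y) is a pure NE (Row: 10 ≥ 9; Column: 9 ≥ 7). Column gets 9.
(Bottom, Z) is a pure NE (Row: 9 ≥ 8; Column: 8 ≥ 7). Column gets 8.
Every other cell has a profitable deviation for at least one player. Highest of {9, 8} is 9.

9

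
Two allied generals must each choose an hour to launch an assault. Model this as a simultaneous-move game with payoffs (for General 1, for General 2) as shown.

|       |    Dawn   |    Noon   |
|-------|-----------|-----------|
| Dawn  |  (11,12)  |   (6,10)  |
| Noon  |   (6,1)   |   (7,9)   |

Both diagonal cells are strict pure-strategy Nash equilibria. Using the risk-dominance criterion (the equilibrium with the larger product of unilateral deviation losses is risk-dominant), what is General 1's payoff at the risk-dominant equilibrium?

At both Dawn: General 1 loses 11 − 6 = 5 by deviating; General 2 loses 12 − 10 = 2. Product = 5·2 = 10.
At both Noon: General 1 loses 7 − 6 = 1 by deviating; General 2 loses 9 − 1 = 8. Product = 1·8 = 8.
10 > 8, so both Dawn is risk-dominant. General 1's payoff there is 11.

11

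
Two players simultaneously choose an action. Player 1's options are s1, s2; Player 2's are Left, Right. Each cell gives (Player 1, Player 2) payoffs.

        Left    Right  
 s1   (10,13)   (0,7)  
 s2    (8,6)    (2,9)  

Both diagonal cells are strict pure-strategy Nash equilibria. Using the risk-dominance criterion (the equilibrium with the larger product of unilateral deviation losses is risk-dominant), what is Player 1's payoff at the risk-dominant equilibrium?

At (s1, Left): Player 1 loses 10 − 8 = 2 by deviating; Player 2 loses 13 − 7 = 6. Product = 2·6 = 12.
At (s2, Right): Player 1 loses 2 − 0 = 2 by deviating; Player 2 loses 9 − 6 = 3. Product = 2·3 = 6.
12 > 6, so (s1, Left) is risk-dominant. Player 1's payoff there is 10.

10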